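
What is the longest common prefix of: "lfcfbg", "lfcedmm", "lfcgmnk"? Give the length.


Words: lfcfbg, lfcedmm, lfcgmnk
  Position 0: all 'l' => match
  Position 1: all 'f' => match
  Position 2: all 'c' => match
  Position 3: ('f', 'e', 'g') => mismatch, stop
LCP = "lfc" (length 3)

3


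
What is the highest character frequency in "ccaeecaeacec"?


Input: ccaeecaeacec
Character counts:
  'a': 3
  'c': 5
  'e': 4
Maximum frequency: 5

5


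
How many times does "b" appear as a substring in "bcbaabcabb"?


Searching for "b" in "bcbaabcabb"
Scanning each position:
  Position 0: "b" => MATCH
  Position 1: "c" => no
  Position 2: "b" => MATCH
  Position 3: "a" => no
  Position 4: "a" => no
  Position 5: "b" => MATCH
  Position 6: "c" => no
  Position 7: "a" => no
  Position 8: "b" => MATCH
  Position 9: "b" => MATCH
Total occurrences: 5

5


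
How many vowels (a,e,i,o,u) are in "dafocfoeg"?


Input: dafocfoeg
Checking each character:
  'd' at position 0: consonant
  'a' at position 1: vowel (running total: 1)
  'f' at position 2: consonant
  'o' at position 3: vowel (running total: 2)
  'c' at position 4: consonant
  'f' at position 5: consonant
  'o' at position 6: vowel (running total: 3)
  'e' at position 7: vowel (running total: 4)
  'g' at position 8: consonant
Total vowels: 4

4


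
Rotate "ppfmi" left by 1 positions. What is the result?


Input: "ppfmi", rotate left by 1
First 1 characters: "p"
Remaining characters: "pfmi"
Concatenate remaining + first: "pfmi" + "p" = "pfmip"

pfmip


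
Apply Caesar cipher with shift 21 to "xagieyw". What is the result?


Caesar cipher: shift "xagieyw" by 21
  'x' (pos 23) + 21 = pos 18 = 's'
  'a' (pos 0) + 21 = pos 21 = 'v'
  'g' (pos 6) + 21 = pos 1 = 'b'
  'i' (pos 8) + 21 = pos 3 = 'd'
  'e' (pos 4) + 21 = pos 25 = 'z'
  'y' (pos 24) + 21 = pos 19 = 't'
  'w' (pos 22) + 21 = pos 17 = 'r'
Result: svbdztr

svbdztr


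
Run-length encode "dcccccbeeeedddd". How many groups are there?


Input: dcccccbeeeedddd
Scanning for consecutive runs:
  Group 1: 'd' x 1 (positions 0-0)
  Group 2: 'c' x 5 (positions 1-5)
  Group 3: 'b' x 1 (positions 6-6)
  Group 4: 'e' x 4 (positions 7-10)
  Group 5: 'd' x 4 (positions 11-14)
Total groups: 5

5


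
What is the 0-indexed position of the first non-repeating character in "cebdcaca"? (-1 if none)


Input: cebdcaca
Character frequencies:
  'a': 2
  'b': 1
  'c': 3
  'd': 1
  'e': 1
Scanning left to right for freq == 1:
  Position 0 ('c'): freq=3, skip
  Position 1 ('e'): unique! => answer = 1

1


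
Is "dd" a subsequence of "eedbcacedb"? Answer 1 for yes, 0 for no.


Check if "dd" is a subsequence of "eedbcacedb"
Greedy scan:
  Position 0 ('e'): no match needed
  Position 1 ('e'): no match needed
  Position 2 ('d'): matches sub[0] = 'd'
  Position 3 ('b'): no match needed
  Position 4 ('c'): no match needed
  Position 5 ('a'): no match needed
  Position 6 ('c'): no match needed
  Position 7 ('e'): no match needed
  Position 8 ('d'): matches sub[1] = 'd'
  Position 9 ('b'): no match needed
All 2 characters matched => is a subsequence

1


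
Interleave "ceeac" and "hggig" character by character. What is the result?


Interleaving "ceeac" and "hggig":
  Position 0: 'c' from first, 'h' from second => "ch"
  Position 1: 'e' from first, 'g' from second => "eg"
  Position 2: 'e' from first, 'g' from second => "eg"
  Position 3: 'a' from first, 'i' from second => "ai"
  Position 4: 'c' from first, 'g' from second => "cg"
Result: chegegaicg

chegegaicg


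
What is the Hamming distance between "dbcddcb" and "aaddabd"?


Comparing "dbcddcb" and "aaddabd" position by position:
  Position 0: 'd' vs 'a' => differ
  Position 1: 'b' vs 'a' => differ
  Position 2: 'c' vs 'd' => differ
  Position 3: 'd' vs 'd' => same
  Position 4: 'd' vs 'a' => differ
  Position 5: 'c' vs 'b' => differ
  Position 6: 'b' vs 'd' => differ
Total differences (Hamming distance): 6

6


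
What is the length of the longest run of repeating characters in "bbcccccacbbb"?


Input: "bbcccccacbbb"
Scanning for longest run:
  Position 1 ('b'): continues run of 'b', length=2
  Position 2 ('c'): new char, reset run to 1
  Position 3 ('c'): continues run of 'c', length=2
  Position 4 ('c'): continues run of 'c', length=3
  Position 5 ('c'): continues run of 'c', length=4
  Position 6 ('c'): continues run of 'c', length=5
  Position 7 ('a'): new char, reset run to 1
  Position 8 ('c'): new char, reset run to 1
  Position 9 ('b'): new char, reset run to 1
  Position 10 ('b'): continues run of 'b', length=2
  Position 11 ('b'): continues run of 'b', length=3
Longest run: 'c' with length 5

5


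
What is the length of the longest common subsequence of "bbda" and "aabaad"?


LCS of "bbda" and "aabaad"
DP table:
           a    a    b    a    a    d
      0    0    0    0    0    0    0
  b   0    0    0    1    1    1    1
  b   0    0    0    1    1    1    1
  d   0    0    0    1    1    1    2
  a   0    1    1    1    2    2    2
LCS length = dp[4][6] = 2

2


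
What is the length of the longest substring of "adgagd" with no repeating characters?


Input: "adgagd"
Sliding window (track last position of each char):
  Position 0 ('a'): window [0,0] length 1 -- new best
  Position 1 ('d'): window [0,1] length 2 -- new best
  Position 2 ('g'): window [0,2] length 3 -- new best
  Position 3 ('a'): repeat (last at 0), move window start to 1
  Position 3 ('a'): window [1,3] length 3
  Position 4 ('g'): repeat (last at 2), move window start to 3
  Position 4 ('g'): window [3,4] length 2
  Position 5 ('d'): window [3,5] length 3
Longest substring with no repeats: "adg" with length 3

3


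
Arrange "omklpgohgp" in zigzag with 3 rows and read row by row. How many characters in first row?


Zigzag "omklpgohgp" into 3 rows:
Placing characters:
  'o' => row 0
  'm' => row 1
  'k' => row 2
  'l' => row 1
  'p' => row 0
  'g' => row 1
  'o' => row 2
  'h' => row 1
  'g' => row 0
  'p' => row 1
Rows:
  Row 0: "opg"
  Row 1: "mlghp"
  Row 2: "ko"
First row length: 3

3


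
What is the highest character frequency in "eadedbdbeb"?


Input: eadedbdbeb
Character counts:
  'a': 1
  'b': 3
  'd': 3
  'e': 3
Maximum frequency: 3

3


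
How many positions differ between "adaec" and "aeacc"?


Comparing "adaec" and "aeacc" position by position:
  Position 0: 'a' vs 'a' => same
  Position 1: 'd' vs 'e' => DIFFER
  Position 2: 'a' vs 'a' => same
  Position 3: 'e' vs 'c' => DIFFER
  Position 4: 'c' vs 'c' => same
Positions that differ: 2

2


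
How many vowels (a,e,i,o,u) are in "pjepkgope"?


Input: pjepkgope
Checking each character:
  'p' at position 0: consonant
  'j' at position 1: consonant
  'e' at position 2: vowel (running total: 1)
  'p' at position 3: consonant
  'k' at position 4: consonant
  'g' at position 5: consonant
  'o' at position 6: vowel (running total: 2)
  'p' at position 7: consonant
  'e' at position 8: vowel (running total: 3)
Total vowels: 3

3


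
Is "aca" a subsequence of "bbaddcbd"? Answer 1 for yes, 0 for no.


Check if "aca" is a subsequence of "bbaddcbd"
Greedy scan:
  Position 0 ('b'): no match needed
  Position 1 ('b'): no match needed
  Position 2 ('a'): matches sub[0] = 'a'
  Position 3 ('d'): no match needed
  Position 4 ('d'): no match needed
  Position 5 ('c'): matches sub[1] = 'c'
  Position 6 ('b'): no match needed
  Position 7 ('d'): no match needed
Only matched 2/3 characters => not a subsequence

0


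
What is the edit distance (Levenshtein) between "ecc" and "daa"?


Computing edit distance: "ecc" -> "daa"
DP table:
           d    a    a
      0    1    2    3
  e   1    1    2    3
  c   2    2    2    3
  c   3    3    3    3
Edit distance = dp[3][3] = 3

3


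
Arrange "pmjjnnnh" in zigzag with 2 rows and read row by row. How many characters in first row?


Zigzag "pmjjnnnh" into 2 rows:
Placing characters:
  'p' => row 0
  'm' => row 1
  'j' => row 0
  'j' => row 1
  'n' => row 0
  'n' => row 1
  'n' => row 0
  'h' => row 1
Rows:
  Row 0: "pjnn"
  Row 1: "mjnh"
First row length: 4

4


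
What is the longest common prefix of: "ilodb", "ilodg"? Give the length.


Words: ilodb, ilodg
  Position 0: all 'i' => match
  Position 1: all 'l' => match
  Position 2: all 'o' => match
  Position 3: all 'd' => match
  Position 4: ('b', 'g') => mismatch, stop
LCP = "ilod" (length 4)

4


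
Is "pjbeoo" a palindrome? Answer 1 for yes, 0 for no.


Input: pjbeoo
Reversed: ooebjp
  Compare pos 0 ('p') with pos 5 ('o'): MISMATCH
  Compare pos 1 ('j') with pos 4 ('o'): MISMATCH
  Compare pos 2 ('b') with pos 3 ('e'): MISMATCH
Result: not a palindrome

0


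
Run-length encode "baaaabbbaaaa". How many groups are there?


Input: baaaabbbaaaa
Scanning for consecutive runs:
  Group 1: 'b' x 1 (positions 0-0)
  Group 2: 'a' x 4 (positions 1-4)
  Group 3: 'b' x 3 (positions 5-7)
  Group 4: 'a' x 4 (positions 8-11)
Total groups: 4

4


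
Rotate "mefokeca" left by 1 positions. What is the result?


Input: "mefokeca", rotate left by 1
First 1 characters: "m"
Remaining characters: "efokeca"
Concatenate remaining + first: "efokeca" + "m" = "efokecam"

efokecam


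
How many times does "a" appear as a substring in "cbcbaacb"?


Searching for "a" in "cbcbaacb"
Scanning each position:
  Position 0: "c" => no
  Position 1: "b" => no
  Position 2: "c" => no
  Position 3: "b" => no
  Position 4: "a" => MATCH
  Position 5: "a" => MATCH
  Position 6: "c" => no
  Position 7: "b" => no
Total occurrences: 2

2


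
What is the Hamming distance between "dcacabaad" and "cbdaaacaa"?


Comparing "dcacabaad" and "cbdaaacaa" position by position:
  Position 0: 'd' vs 'c' => differ
  Position 1: 'c' vs 'b' => differ
  Position 2: 'a' vs 'd' => differ
  Position 3: 'c' vs 'a' => differ
  Position 4: 'a' vs 'a' => same
  Position 5: 'b' vs 'a' => differ
  Position 6: 'a' vs 'c' => differ
  Position 7: 'a' vs 'a' => same
  Position 8: 'd' vs 'a' => differ
Total differences (Hamming distance): 7

7


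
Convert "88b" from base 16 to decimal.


Input: "88b" in base 16
Positional expansion:
  Digit '8' (value 8) x 16^2 = 2048
  Digit '8' (value 8) x 16^1 = 128
  Digit 'b' (value 11) x 16^0 = 11
Sum = 2187

2187


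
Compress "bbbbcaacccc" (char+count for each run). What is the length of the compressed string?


Input: bbbbcaacccc
Runs:
  'b' x 4 => "b4"
  'c' x 1 => "c1"
  'a' x 2 => "a2"
  'c' x 4 => "c4"
Compressed: "b4c1a2c4"
Compressed length: 8

8


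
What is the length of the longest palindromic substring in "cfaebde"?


Input: "cfaebde"
Checking substrings for palindromes:
  No multi-char palindromic substrings found
Longest palindromic substring: "c" with length 1

1


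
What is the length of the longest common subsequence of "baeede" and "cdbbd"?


LCS of "baeede" and "cdbbd"
DP table:
           c    d    b    b    d
      0    0    0    0    0    0
  b   0    0    0    1    1    1
  a   0    0    0    1    1    1
  e   0    0    0    1    1    1
  e   0    0    0    1    1    1
  d   0    0    1    1    1    2
  e   0    0    1    1    1    2
LCS length = dp[6][5] = 2

2


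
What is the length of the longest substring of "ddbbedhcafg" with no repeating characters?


Input: "ddbbedhcafg"
Sliding window (track last position of each char):
  Position 0 ('d'): window [0,0] length 1 -- new best
  Position 1 ('d'): repeat (last at 0), move window start to 1
  Position 1 ('d'): window [1,1] length 1
  Position 2 ('b'): window [1,2] length 2 -- new best
  Position 3 ('b'): repeat (last at 2), move window start to 3
  Position 3 ('b'): window [3,3] length 1
  Position 4 ('e'): window [3,4] length 2
  Position 5 ('d'): window [3,5] length 3 -- new best
  Position 6 ('h'): window [3,6] length 4 -- new best
  Position 7 ('c'): window [3,7] length 5 -- new best
  Position 8 ('a'): window [3,8] length 6 -- new best
  Position 9 ('f'): window [3,9] length 7 -- new best
  Position 10 ('g'): window [3,10] length 8 -- new best
Longest substring with no repeats: "bedhcafg" with length 8

8


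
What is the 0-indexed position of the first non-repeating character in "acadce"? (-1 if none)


Input: acadce
Character frequencies:
  'a': 2
  'c': 2
  'd': 1
  'e': 1
Scanning left to right for freq == 1:
  Position 0 ('a'): freq=2, skip
  Position 1 ('c'): freq=2, skip
  Position 2 ('a'): freq=2, skip
  Position 3 ('d'): unique! => answer = 3

3


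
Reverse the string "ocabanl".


Input: ocabanl
Reading characters right to left:
  Position 6: 'l'
  Position 5: 'n'
  Position 4: 'a'
  Position 3: 'b'
  Position 2: 'a'
  Position 1: 'c'
  Position 0: 'o'
Reversed: lnabaco

lnabaco


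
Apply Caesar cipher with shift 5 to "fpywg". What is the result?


Caesar cipher: shift "fpywg" by 5
  'f' (pos 5) + 5 = pos 10 = 'k'
  'p' (pos 15) + 5 = pos 20 = 'u'
  'y' (pos 24) + 5 = pos 3 = 'd'
  'w' (pos 22) + 5 = pos 1 = 'b'
  'g' (pos 6) + 5 = pos 11 = 'l'
Result: kudbl

kudbl


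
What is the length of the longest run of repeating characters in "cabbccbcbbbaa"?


Input: "cabbccbcbbbaa"
Scanning for longest run:
  Position 1 ('a'): new char, reset run to 1
  Position 2 ('b'): new char, reset run to 1
  Position 3 ('b'): continues run of 'b', length=2
  Position 4 ('c'): new char, reset run to 1
  Position 5 ('c'): continues run of 'c', length=2
  Position 6 ('b'): new char, reset run to 1
  Position 7 ('c'): new char, reset run to 1
  Position 8 ('b'): new char, reset run to 1
  Position 9 ('b'): continues run of 'b', length=2
  Position 10 ('b'): continues run of 'b', length=3
  Position 11 ('a'): new char, reset run to 1
  Position 12 ('a'): continues run of 'a', length=2
Longest run: 'b' with length 3

3


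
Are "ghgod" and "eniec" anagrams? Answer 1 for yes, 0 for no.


Strings: "ghgod", "eniec"
Sorted first:  dggho
Sorted second: ceein
Differ at position 0: 'd' vs 'c' => not anagrams

0


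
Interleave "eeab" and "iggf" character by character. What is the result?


Interleaving "eeab" and "iggf":
  Position 0: 'e' from first, 'i' from second => "ei"
  Position 1: 'e' from first, 'g' from second => "eg"
  Position 2: 'a' from first, 'g' from second => "ag"
  Position 3: 'b' from first, 'f' from second => "bf"
Result: eiegagbf

eiegagbf


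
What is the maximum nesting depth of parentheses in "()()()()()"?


Input: "()()()()()"
Tracking depth:
  Position 0 '(': depth becomes 1
  Position 1 ')': depth becomes 0
  Position 2 '(': depth becomes 1
  Position 3 ')': depth becomes 0
  Position 4 '(': depth becomes 1
  Position 5 ')': depth becomes 0
  Position 6 '(': depth becomes 1
  Position 7 ')': depth becomes 0
  Position 8 '(': depth becomes 1
  Position 9 ')': depth becomes 0
Maximum depth reached: 1

1


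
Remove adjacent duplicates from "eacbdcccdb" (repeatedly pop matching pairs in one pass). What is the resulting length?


Input: eacbdcccdb
Stack-based adjacent duplicate removal:
  Read 'e': push. Stack: e
  Read 'a': push. Stack: ea
  Read 'c': push. Stack: eac
  Read 'b': push. Stack: eacb
  Read 'd': push. Stack: eacbd
  Read 'c': push. Stack: eacbdc
  Read 'c': matches stack top 'c' => pop. Stack: eacbd
  Read 'c': push. Stack: eacbdc
  Read 'd': push. Stack: eacbdcd
  Read 'b': push. Stack: eacbdcdb
Final stack: "eacbdcdb" (length 8)

8


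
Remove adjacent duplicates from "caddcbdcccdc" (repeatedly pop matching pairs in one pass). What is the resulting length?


Input: caddcbdcccdc
Stack-based adjacent duplicate removal:
  Read 'c': push. Stack: c
  Read 'a': push. Stack: ca
  Read 'd': push. Stack: cad
  Read 'd': matches stack top 'd' => pop. Stack: ca
  Read 'c': push. Stack: cac
  Read 'b': push. Stack: cacb
  Read 'd': push. Stack: cacbd
  Read 'c': push. Stack: cacbdc
  Read 'c': matches stack top 'c' => pop. Stack: cacbd
  Read 'c': push. Stack: cacbdc
  Read 'd': push. Stack: cacbdcd
  Read 'c': push. Stack: cacbdcdc
Final stack: "cacbdcdc" (length 8)

8


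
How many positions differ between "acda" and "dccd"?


Comparing "acda" and "dccd" position by position:
  Position 0: 'a' vs 'd' => DIFFER
  Position 1: 'c' vs 'c' => same
  Position 2: 'd' vs 'c' => DIFFER
  Position 3: 'a' vs 'd' => DIFFER
Positions that differ: 3

3


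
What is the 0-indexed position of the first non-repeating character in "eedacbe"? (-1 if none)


Input: eedacbe
Character frequencies:
  'a': 1
  'b': 1
  'c': 1
  'd': 1
  'e': 3
Scanning left to right for freq == 1:
  Position 0 ('e'): freq=3, skip
  Position 1 ('e'): freq=3, skip
  Position 2 ('d'): unique! => answer = 2

2


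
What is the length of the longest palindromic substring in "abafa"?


Input: "abafa"
Checking substrings for palindromes:
  [0:3] "aba" (len 3) => palindrome
  [2:5] "afa" (len 3) => palindrome
Longest palindromic substring: "aba" with length 3

3


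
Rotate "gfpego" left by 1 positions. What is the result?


Input: "gfpego", rotate left by 1
First 1 characters: "g"
Remaining characters: "fpego"
Concatenate remaining + first: "fpego" + "g" = "fpegog"

fpegog


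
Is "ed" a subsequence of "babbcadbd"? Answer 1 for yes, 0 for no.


Check if "ed" is a subsequence of "babbcadbd"
Greedy scan:
  Position 0 ('b'): no match needed
  Position 1 ('a'): no match needed
  Position 2 ('b'): no match needed
  Position 3 ('b'): no match needed
  Position 4 ('c'): no match needed
  Position 5 ('a'): no match needed
  Position 6 ('d'): no match needed
  Position 7 ('b'): no match needed
  Position 8 ('d'): no match needed
Only matched 0/2 characters => not a subsequence

0


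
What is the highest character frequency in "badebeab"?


Input: badebeab
Character counts:
  'a': 2
  'b': 3
  'd': 1
  'e': 2
Maximum frequency: 3

3


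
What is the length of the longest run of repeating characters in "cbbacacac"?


Input: "cbbacacac"
Scanning for longest run:
  Position 1 ('b'): new char, reset run to 1
  Position 2 ('b'): continues run of 'b', length=2
  Position 3 ('a'): new char, reset run to 1
  Position 4 ('c'): new char, reset run to 1
  Position 5 ('a'): new char, reset run to 1
  Position 6 ('c'): new char, reset run to 1
  Position 7 ('a'): new char, reset run to 1
  Position 8 ('c'): new char, reset run to 1
Longest run: 'b' with length 2

2


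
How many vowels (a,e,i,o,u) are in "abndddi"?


Input: abndddi
Checking each character:
  'a' at position 0: vowel (running total: 1)
  'b' at position 1: consonant
  'n' at position 2: consonant
  'd' at position 3: consonant
  'd' at position 4: consonant
  'd' at position 5: consonant
  'i' at position 6: vowel (running total: 2)
Total vowels: 2

2


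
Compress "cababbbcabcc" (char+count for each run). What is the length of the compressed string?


Input: cababbbcabcc
Runs:
  'c' x 1 => "c1"
  'a' x 1 => "a1"
  'b' x 1 => "b1"
  'a' x 1 => "a1"
  'b' x 3 => "b3"
  'c' x 1 => "c1"
  'a' x 1 => "a1"
  'b' x 1 => "b1"
  'c' x 2 => "c2"
Compressed: "c1a1b1a1b3c1a1b1c2"
Compressed length: 18

18


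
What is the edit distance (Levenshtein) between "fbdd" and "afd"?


Computing edit distance: "fbdd" -> "afd"
DP table:
           a    f    d
      0    1    2    3
  f   1    1    1    2
  b   2    2    2    2
  d   3    3    3    2
  d   4    4    4    3
Edit distance = dp[4][3] = 3

3


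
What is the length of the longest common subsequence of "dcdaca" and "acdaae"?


LCS of "dcdaca" and "acdaae"
DP table:
           a    c    d    a    a    e
      0    0    0    0    0    0    0
  d   0    0    0    1    1    1    1
  c   0    0    1    1    1    1    1
  d   0    0    1    2    2    2    2
  a   0    1    1    2    3    3    3
  c   0    1    2    2    3    3    3
  a   0    1    2    2    3    4    4
LCS length = dp[6][6] = 4

4


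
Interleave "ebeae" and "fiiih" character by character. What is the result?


Interleaving "ebeae" and "fiiih":
  Position 0: 'e' from first, 'f' from second => "ef"
  Position 1: 'b' from first, 'i' from second => "bi"
  Position 2: 'e' from first, 'i' from second => "ei"
  Position 3: 'a' from first, 'i' from second => "ai"
  Position 4: 'e' from first, 'h' from second => "eh"
Result: efbieiaieh

efbieiaieh


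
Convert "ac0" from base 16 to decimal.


Input: "ac0" in base 16
Positional expansion:
  Digit 'a' (value 10) x 16^2 = 2560
  Digit 'c' (value 12) x 16^1 = 192
  Digit '0' (value 0) x 16^0 = 0
Sum = 2752

2752


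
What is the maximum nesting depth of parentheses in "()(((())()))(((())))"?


Input: "()(((())()))(((())))"
Tracking depth:
  Position 0 '(': depth becomes 1
  Position 1 ')': depth becomes 0
  Position 2 '(': depth becomes 1
  Position 3 '(': depth becomes 2
  Position 4 '(': depth becomes 3
  Position 5 '(': depth becomes 4
  Position 6 ')': depth becomes 3
  Position 7 ')': depth becomes 2
  Position 8 '(': depth becomes 3
  Position 9 ')': depth becomes 2
  Position 10 ')': depth becomes 1
  Position 11 ')': depth becomes 0
  Position 12 '(': depth becomes 1
  Position 13 '(': depth becomes 2
  Position 14 '(': depth becomes 3
  Position 15 '(': depth becomes 4
  Position 16 ')': depth becomes 3
  Position 17 ')': depth becomes 2
  Position 18 ')': depth becomes 1
  Position 19 ')': depth becomes 0
Maximum depth reached: 4

4


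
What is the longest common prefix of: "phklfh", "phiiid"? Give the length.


Words: phklfh, phiiid
  Position 0: all 'p' => match
  Position 1: all 'h' => match
  Position 2: ('k', 'i') => mismatch, stop
LCP = "ph" (length 2)

2


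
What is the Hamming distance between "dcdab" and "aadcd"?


Comparing "dcdab" and "aadcd" position by position:
  Position 0: 'd' vs 'a' => differ
  Position 1: 'c' vs 'a' => differ
  Position 2: 'd' vs 'd' => same
  Position 3: 'a' vs 'c' => differ
  Position 4: 'b' vs 'd' => differ
Total differences (Hamming distance): 4

4


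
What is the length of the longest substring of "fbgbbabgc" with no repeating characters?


Input: "fbgbbabgc"
Sliding window (track last position of each char):
  Position 0 ('f'): window [0,0] length 1 -- new best
  Position 1 ('b'): window [0,1] length 2 -- new best
  Position 2 ('g'): window [0,2] length 3 -- new best
  Position 3 ('b'): repeat (last at 1), move window start to 2
  Position 3 ('b'): window [2,3] length 2
  Position 4 ('b'): repeat (last at 3), move window start to 4
  Position 4 ('b'): window [4,4] length 1
  Position 5 ('a'): window [4,5] length 2
  Position 6 ('b'): repeat (last at 4), move window start to 5
  Position 6 ('b'): window [5,6] length 2
  Position 7 ('g'): window [5,7] length 3
  Position 8 ('c'): window [5,8] length 4 -- new best
Longest substring with no repeats: "abgc" with length 4

4


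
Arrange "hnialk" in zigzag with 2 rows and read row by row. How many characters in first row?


Zigzag "hnialk" into 2 rows:
Placing characters:
  'h' => row 0
  'n' => row 1
  'i' => row 0
  'a' => row 1
  'l' => row 0
  'k' => row 1
Rows:
  Row 0: "hil"
  Row 1: "nak"
First row length: 3

3


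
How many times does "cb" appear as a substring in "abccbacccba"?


Searching for "cb" in "abccbacccba"
Scanning each position:
  Position 0: "ab" => no
  Position 1: "bc" => no
  Position 2: "cc" => no
  Position 3: "cb" => MATCH
  Position 4: "ba" => no
  Position 5: "ac" => no
  Position 6: "cc" => no
  Position 7: "cc" => no
  Position 8: "cb" => MATCH
  Position 9: "ba" => no
Total occurrences: 2

2


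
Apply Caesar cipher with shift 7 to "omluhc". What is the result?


Caesar cipher: shift "omluhc" by 7
  'o' (pos 14) + 7 = pos 21 = 'v'
  'm' (pos 12) + 7 = pos 19 = 't'
  'l' (pos 11) + 7 = pos 18 = 's'
  'u' (pos 20) + 7 = pos 1 = 'b'
  'h' (pos 7) + 7 = pos 14 = 'o'
  'c' (pos 2) + 7 = pos 9 = 'j'
Result: vtsboj

vtsboj


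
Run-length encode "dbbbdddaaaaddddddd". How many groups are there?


Input: dbbbdddaaaaddddddd
Scanning for consecutive runs:
  Group 1: 'd' x 1 (positions 0-0)
  Group 2: 'b' x 3 (positions 1-3)
  Group 3: 'd' x 3 (positions 4-6)
  Group 4: 'a' x 4 (positions 7-10)
  Group 5: 'd' x 7 (positions 11-17)
Total groups: 5

5


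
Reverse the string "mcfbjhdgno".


Input: mcfbjhdgno
Reading characters right to left:
  Position 9: 'o'
  Position 8: 'n'
  Position 7: 'g'
  Position 6: 'd'
  Position 5: 'h'
  Position 4: 'j'
  Position 3: 'b'
  Position 2: 'f'
  Position 1: 'c'
  Position 0: 'm'
Reversed: ongdhjbfcm

ongdhjbfcm


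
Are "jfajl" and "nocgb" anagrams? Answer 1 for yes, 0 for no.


Strings: "jfajl", "nocgb"
Sorted first:  afjjl
Sorted second: bcgno
Differ at position 0: 'a' vs 'b' => not anagrams

0


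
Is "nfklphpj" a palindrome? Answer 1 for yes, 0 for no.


Input: nfklphpj
Reversed: jphplkfn
  Compare pos 0 ('n') with pos 7 ('j'): MISMATCH
  Compare pos 1 ('f') with pos 6 ('p'): MISMATCH
  Compare pos 2 ('k') with pos 5 ('h'): MISMATCH
  Compare pos 3 ('l') with pos 4 ('p'): MISMATCH
Result: not a palindrome

0


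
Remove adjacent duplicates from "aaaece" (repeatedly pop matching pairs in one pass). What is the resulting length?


Input: aaaece
Stack-based adjacent duplicate removal:
  Read 'a': push. Stack: a
  Read 'a': matches stack top 'a' => pop. Stack: (empty)
  Read 'a': push. Stack: a
  Read 'e': push. Stack: ae
  Read 'c': push. Stack: aec
  Read 'e': push. Stack: aece
Final stack: "aece" (length 4)

4


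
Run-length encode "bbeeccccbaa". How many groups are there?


Input: bbeeccccbaa
Scanning for consecutive runs:
  Group 1: 'b' x 2 (positions 0-1)
  Group 2: 'e' x 2 (positions 2-3)
  Group 3: 'c' x 4 (positions 4-7)
  Group 4: 'b' x 1 (positions 8-8)
  Group 5: 'a' x 2 (positions 9-10)
Total groups: 5

5


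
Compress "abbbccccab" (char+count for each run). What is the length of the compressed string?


Input: abbbccccab
Runs:
  'a' x 1 => "a1"
  'b' x 3 => "b3"
  'c' x 4 => "c4"
  'a' x 1 => "a1"
  'b' x 1 => "b1"
Compressed: "a1b3c4a1b1"
Compressed length: 10

10


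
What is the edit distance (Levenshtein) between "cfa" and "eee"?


Computing edit distance: "cfa" -> "eee"
DP table:
           e    e    e
      0    1    2    3
  c   1    1    2    3
  f   2    2    2    3
  a   3    3    3    3
Edit distance = dp[3][3] = 3

3


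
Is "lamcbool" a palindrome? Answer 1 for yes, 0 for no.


Input: lamcbool
Reversed: loobcmal
  Compare pos 0 ('l') with pos 7 ('l'): match
  Compare pos 1 ('a') with pos 6 ('o'): MISMATCH
  Compare pos 2 ('m') with pos 5 ('o'): MISMATCH
  Compare pos 3 ('c') with pos 4 ('b'): MISMATCH
Result: not a palindrome

0


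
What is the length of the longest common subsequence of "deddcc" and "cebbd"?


LCS of "deddcc" and "cebbd"
DP table:
           c    e    b    b    d
      0    0    0    0    0    0
  d   0    0    0    0    0    1
  e   0    0    1    1    1    1
  d   0    0    1    1    1    2
  d   0    0    1    1    1    2
  c   0    1    1    1    1    2
  c   0    1    1    1    1    2
LCS length = dp[6][5] = 2

2


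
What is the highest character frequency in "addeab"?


Input: addeab
Character counts:
  'a': 2
  'b': 1
  'd': 2
  'e': 1
Maximum frequency: 2

2


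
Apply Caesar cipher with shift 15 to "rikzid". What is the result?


Caesar cipher: shift "rikzid" by 15
  'r' (pos 17) + 15 = pos 6 = 'g'
  'i' (pos 8) + 15 = pos 23 = 'x'
  'k' (pos 10) + 15 = pos 25 = 'z'
  'z' (pos 25) + 15 = pos 14 = 'o'
  'i' (pos 8) + 15 = pos 23 = 'x'
  'd' (pos 3) + 15 = pos 18 = 's'
Result: gxzoxs

gxzoxs


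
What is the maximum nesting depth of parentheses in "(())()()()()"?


Input: "(())()()()()"
Tracking depth:
  Position 0 '(': depth becomes 1
  Position 1 '(': depth becomes 2
  Position 2 ')': depth becomes 1
  Position 3 ')': depth becomes 0
  Position 4 '(': depth becomes 1
  Position 5 ')': depth becomes 0
  Position 6 '(': depth becomes 1
  Position 7 ')': depth becomes 0
  Position 8 '(': depth becomes 1
  Position 9 ')': depth becomes 0
  Position 10 '(': depth becomes 1
  Position 11 ')': depth becomes 0
Maximum depth reached: 2

2


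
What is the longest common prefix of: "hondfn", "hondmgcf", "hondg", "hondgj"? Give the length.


Words: hondfn, hondmgcf, hondg, hondgj
  Position 0: all 'h' => match
  Position 1: all 'o' => match
  Position 2: all 'n' => match
  Position 3: all 'd' => match
  Position 4: ('f', 'm', 'g', 'g') => mismatch, stop
LCP = "hond" (length 4)

4


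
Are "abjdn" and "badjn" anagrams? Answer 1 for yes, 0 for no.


Strings: "abjdn", "badjn"
Sorted first:  abdjn
Sorted second: abdjn
Sorted forms match => anagrams

1


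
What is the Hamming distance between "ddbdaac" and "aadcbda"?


Comparing "ddbdaac" and "aadcbda" position by position:
  Position 0: 'd' vs 'a' => differ
  Position 1: 'd' vs 'a' => differ
  Position 2: 'b' vs 'd' => differ
  Position 3: 'd' vs 'c' => differ
  Position 4: 'a' vs 'b' => differ
  Position 5: 'a' vs 'd' => differ
  Position 6: 'c' vs 'a' => differ
Total differences (Hamming distance): 7

7


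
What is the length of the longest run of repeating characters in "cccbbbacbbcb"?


Input: "cccbbbacbbcb"
Scanning for longest run:
  Position 1 ('c'): continues run of 'c', length=2
  Position 2 ('c'): continues run of 'c', length=3
  Position 3 ('b'): new char, reset run to 1
  Position 4 ('b'): continues run of 'b', length=2
  Position 5 ('b'): continues run of 'b', length=3
  Position 6 ('a'): new char, reset run to 1
  Position 7 ('c'): new char, reset run to 1
  Position 8 ('b'): new char, reset run to 1
  Position 9 ('b'): continues run of 'b', length=2
  Position 10 ('c'): new char, reset run to 1
  Position 11 ('b'): new char, reset run to 1
Longest run: 'c' with length 3

3


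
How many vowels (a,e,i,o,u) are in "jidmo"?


Input: jidmo
Checking each character:
  'j' at position 0: consonant
  'i' at position 1: vowel (running total: 1)
  'd' at position 2: consonant
  'm' at position 3: consonant
  'o' at position 4: vowel (running total: 2)
Total vowels: 2

2


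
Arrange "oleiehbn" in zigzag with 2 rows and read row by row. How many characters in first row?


Zigzag "oleiehbn" into 2 rows:
Placing characters:
  'o' => row 0
  'l' => row 1
  'e' => row 0
  'i' => row 1
  'e' => row 0
  'h' => row 1
  'b' => row 0
  'n' => row 1
Rows:
  Row 0: "oeeb"
  Row 1: "lihn"
First row length: 4

4


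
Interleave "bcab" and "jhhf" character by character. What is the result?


Interleaving "bcab" and "jhhf":
  Position 0: 'b' from first, 'j' from second => "bj"
  Position 1: 'c' from first, 'h' from second => "ch"
  Position 2: 'a' from first, 'h' from second => "ah"
  Position 3: 'b' from first, 'f' from second => "bf"
Result: bjchahbf

bjchahbf


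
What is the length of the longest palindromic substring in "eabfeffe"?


Input: "eabfeffe"
Checking substrings for palindromes:
  [4:8] "effe" (len 4) => palindrome
  [3:6] "fef" (len 3) => palindrome
  [5:7] "ff" (len 2) => palindrome
Longest palindromic substring: "effe" with length 4

4


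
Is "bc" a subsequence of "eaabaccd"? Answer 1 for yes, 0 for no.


Check if "bc" is a subsequence of "eaabaccd"
Greedy scan:
  Position 0 ('e'): no match needed
  Position 1 ('a'): no match needed
  Position 2 ('a'): no match needed
  Position 3 ('b'): matches sub[0] = 'b'
  Position 4 ('a'): no match needed
  Position 5 ('c'): matches sub[1] = 'c'
  Position 6 ('c'): no match needed
  Position 7 ('d'): no match needed
All 2 characters matched => is a subsequence

1


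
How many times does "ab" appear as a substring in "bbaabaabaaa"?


Searching for "ab" in "bbaabaabaaa"
Scanning each position:
  Position 0: "bb" => no
  Position 1: "ba" => no
  Position 2: "aa" => no
  Position 3: "ab" => MATCH
  Position 4: "ba" => no
  Position 5: "aa" => no
  Position 6: "ab" => MATCH
  Position 7: "ba" => no
  Position 8: "aa" => no
  Position 9: "aa" => no
Total occurrences: 2

2


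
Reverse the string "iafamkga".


Input: iafamkga
Reading characters right to left:
  Position 7: 'a'
  Position 6: 'g'
  Position 5: 'k'
  Position 4: 'm'
  Position 3: 'a'
  Position 2: 'f'
  Position 1: 'a'
  Position 0: 'i'
Reversed: agkmafai

agkmafai


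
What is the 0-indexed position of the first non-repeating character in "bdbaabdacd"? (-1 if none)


Input: bdbaabdacd
Character frequencies:
  'a': 3
  'b': 3
  'c': 1
  'd': 3
Scanning left to right for freq == 1:
  Position 0 ('b'): freq=3, skip
  Position 1 ('d'): freq=3, skip
  Position 2 ('b'): freq=3, skip
  Position 3 ('a'): freq=3, skip
  Position 4 ('a'): freq=3, skip
  Position 5 ('b'): freq=3, skip
  Position 6 ('d'): freq=3, skip
  Position 7 ('a'): freq=3, skip
  Position 8 ('c'): unique! => answer = 8

8


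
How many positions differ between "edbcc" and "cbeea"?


Comparing "edbcc" and "cbeea" position by position:
  Position 0: 'e' vs 'c' => DIFFER
  Position 1: 'd' vs 'b' => DIFFER
  Position 2: 'b' vs 'e' => DIFFER
  Position 3: 'c' vs 'e' => DIFFER
  Position 4: 'c' vs 'a' => DIFFER
Positions that differ: 5

5


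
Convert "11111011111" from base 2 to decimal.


Input: "11111011111" in base 2
Positional expansion:
  Digit '1' (value 1) x 2^10 = 1024
  Digit '1' (value 1) x 2^9 = 512
  Digit '1' (value 1) x 2^8 = 256
  Digit '1' (value 1) x 2^7 = 128
  Digit '1' (value 1) x 2^6 = 64
  Digit '0' (value 0) x 2^5 = 0
  Digit '1' (value 1) x 2^4 = 16
  Digit '1' (value 1) x 2^3 = 8
  Digit '1' (value 1) x 2^2 = 4
  Digit '1' (value 1) x 2^1 = 2
  Digit '1' (value 1) x 2^0 = 1
Sum = 2015

2015


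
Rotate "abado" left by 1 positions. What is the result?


Input: "abado", rotate left by 1
First 1 characters: "a"
Remaining characters: "bado"
Concatenate remaining + first: "bado" + "a" = "badoa"

badoa


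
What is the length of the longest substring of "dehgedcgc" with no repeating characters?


Input: "dehgedcgc"
Sliding window (track last position of each char):
  Position 0 ('d'): window [0,0] length 1 -- new best
  Position 1 ('e'): window [0,1] length 2 -- new best
  Position 2 ('h'): window [0,2] length 3 -- new best
  Position 3 ('g'): window [0,3] length 4 -- new best
  Position 4 ('e'): repeat (last at 1), move window start to 2
  Position 4 ('e'): window [2,4] length 3
  Position 5 ('d'): window [2,5] length 4
  Position 6 ('c'): window [2,6] length 5 -- new best
  Position 7 ('g'): repeat (last at 3), move window start to 4
  Position 7 ('g'): window [4,7] length 4
  Position 8 ('c'): repeat (last at 6), move window start to 7
  Position 8 ('c'): window [7,8] length 2
Longest substring with no repeats: "hgedc" with length 5

5


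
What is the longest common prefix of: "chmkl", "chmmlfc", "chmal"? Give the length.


Words: chmkl, chmmlfc, chmal
  Position 0: all 'c' => match
  Position 1: all 'h' => match
  Position 2: all 'm' => match
  Position 3: ('k', 'm', 'a') => mismatch, stop
LCP = "chm" (length 3)

3


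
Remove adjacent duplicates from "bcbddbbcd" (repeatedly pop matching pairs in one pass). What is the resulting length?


Input: bcbddbbcd
Stack-based adjacent duplicate removal:
  Read 'b': push. Stack: b
  Read 'c': push. Stack: bc
  Read 'b': push. Stack: bcb
  Read 'd': push. Stack: bcbd
  Read 'd': matches stack top 'd' => pop. Stack: bcb
  Read 'b': matches stack top 'b' => pop. Stack: bc
  Read 'b': push. Stack: bcb
  Read 'c': push. Stack: bcbc
  Read 'd': push. Stack: bcbcd
Final stack: "bcbcd" (length 5)

5


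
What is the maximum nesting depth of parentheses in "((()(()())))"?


Input: "((()(()())))"
Tracking depth:
  Position 0 '(': depth becomes 1
  Position 1 '(': depth becomes 2
  Position 2 '(': depth becomes 3
  Position 3 ')': depth becomes 2
  Position 4 '(': depth becomes 3
  Position 5 '(': depth becomes 4
  Position 6 ')': depth becomes 3
  Position 7 '(': depth becomes 4
  Position 8 ')': depth becomes 3
  Position 9 ')': depth becomes 2
  Position 10 ')': depth becomes 1
  Position 11 ')': depth becomes 0
Maximum depth reached: 4

4


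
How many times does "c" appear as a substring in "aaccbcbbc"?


Searching for "c" in "aaccbcbbc"
Scanning each position:
  Position 0: "a" => no
  Position 1: "a" => no
  Position 2: "c" => MATCH
  Position 3: "c" => MATCH
  Position 4: "b" => no
  Position 5: "c" => MATCH
  Position 6: "b" => no
  Position 7: "b" => no
  Position 8: "c" => MATCH
Total occurrences: 4

4


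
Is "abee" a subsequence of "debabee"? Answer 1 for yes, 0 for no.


Check if "abee" is a subsequence of "debabee"
Greedy scan:
  Position 0 ('d'): no match needed
  Position 1 ('e'): no match needed
  Position 2 ('b'): no match needed
  Position 3 ('a'): matches sub[0] = 'a'
  Position 4 ('b'): matches sub[1] = 'b'
  Position 5 ('e'): matches sub[2] = 'e'
  Position 6 ('e'): matches sub[3] = 'e'
All 4 characters matched => is a subsequence

1


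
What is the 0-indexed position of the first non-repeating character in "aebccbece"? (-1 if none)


Input: aebccbece
Character frequencies:
  'a': 1
  'b': 2
  'c': 3
  'e': 3
Scanning left to right for freq == 1:
  Position 0 ('a'): unique! => answer = 0

0


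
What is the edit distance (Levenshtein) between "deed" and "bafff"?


Computing edit distance: "deed" -> "bafff"
DP table:
           b    a    f    f    f
      0    1    2    3    4    5
  d   1    1    2    3    4    5
  e   2    2    2    3    4    5
  e   3    3    3    3    4    5
  d   4    4    4    4    4    5
Edit distance = dp[4][5] = 5

5


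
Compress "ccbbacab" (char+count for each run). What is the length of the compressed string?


Input: ccbbacab
Runs:
  'c' x 2 => "c2"
  'b' x 2 => "b2"
  'a' x 1 => "a1"
  'c' x 1 => "c1"
  'a' x 1 => "a1"
  'b' x 1 => "b1"
Compressed: "c2b2a1c1a1b1"
Compressed length: 12

12


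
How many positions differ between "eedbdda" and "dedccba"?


Comparing "eedbdda" and "dedccba" position by position:
  Position 0: 'e' vs 'd' => DIFFER
  Position 1: 'e' vs 'e' => same
  Position 2: 'd' vs 'd' => same
  Position 3: 'b' vs 'c' => DIFFER
  Position 4: 'd' vs 'c' => DIFFER
  Position 5: 'd' vs 'b' => DIFFER
  Position 6: 'a' vs 'a' => same
Positions that differ: 4

4


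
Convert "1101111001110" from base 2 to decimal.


Input: "1101111001110" in base 2
Positional expansion:
  Digit '1' (value 1) x 2^12 = 4096
  Digit '1' (value 1) x 2^11 = 2048
  Digit '0' (value 0) x 2^10 = 0
  Digit '1' (value 1) x 2^9 = 512
  Digit '1' (value 1) x 2^8 = 256
  Digit '1' (value 1) x 2^7 = 128
  Digit '1' (value 1) x 2^6 = 64
  Digit '0' (value 0) x 2^5 = 0
  Digit '0' (value 0) x 2^4 = 0
  Digit '1' (value 1) x 2^3 = 8
  Digit '1' (value 1) x 2^2 = 4
  Digit '1' (value 1) x 2^1 = 2
  Digit '0' (value 0) x 2^0 = 0
Sum = 7118

7118


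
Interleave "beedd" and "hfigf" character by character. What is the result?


Interleaving "beedd" and "hfigf":
  Position 0: 'b' from first, 'h' from second => "bh"
  Position 1: 'e' from first, 'f' from second => "ef"
  Position 2: 'e' from first, 'i' from second => "ei"
  Position 3: 'd' from first, 'g' from second => "dg"
  Position 4: 'd' from first, 'f' from second => "df"
Result: bhefeidgdf

bhefeidgdf


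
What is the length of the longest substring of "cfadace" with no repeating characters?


Input: "cfadace"
Sliding window (track last position of each char):
  Position 0 ('c'): window [0,0] length 1 -- new best
  Position 1 ('f'): window [0,1] length 2 -- new best
  Position 2 ('a'): window [0,2] length 3 -- new best
  Position 3 ('d'): window [0,3] length 4 -- new best
  Position 4 ('a'): repeat (last at 2), move window start to 3
  Position 4 ('a'): window [3,4] length 2
  Position 5 ('c'): window [3,5] length 3
  Position 6 ('e'): window [3,6] length 4
Longest substring with no repeats: "cfad" with length 4

4


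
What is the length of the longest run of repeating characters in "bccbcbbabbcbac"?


Input: "bccbcbbabbcbac"
Scanning for longest run:
  Position 1 ('c'): new char, reset run to 1
  Position 2 ('c'): continues run of 'c', length=2
  Position 3 ('b'): new char, reset run to 1
  Position 4 ('c'): new char, reset run to 1
  Position 5 ('b'): new char, reset run to 1
  Position 6 ('b'): continues run of 'b', length=2
  Position 7 ('a'): new char, reset run to 1
  Position 8 ('b'): new char, reset run to 1
  Position 9 ('b'): continues run of 'b', length=2
  Position 10 ('c'): new char, reset run to 1
  Position 11 ('b'): new char, reset run to 1
  Position 12 ('a'): new char, reset run to 1
  Position 13 ('c'): new char, reset run to 1
Longest run: 'c' with length 2

2
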